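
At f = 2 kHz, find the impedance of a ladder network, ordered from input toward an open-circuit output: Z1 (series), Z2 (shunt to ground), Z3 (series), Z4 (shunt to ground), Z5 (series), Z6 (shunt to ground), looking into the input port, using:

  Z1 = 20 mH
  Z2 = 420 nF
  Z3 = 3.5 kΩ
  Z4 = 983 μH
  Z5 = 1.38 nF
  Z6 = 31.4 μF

Step 1 — Angular frequency: ω = 2π·f = 2π·2000 = 1.257e+04 rad/s.
Step 2 — Component impedances:
  Z1: Z = jωL = j·1.257e+04·0.02 = 0 + j251.3 Ω
  Z2: Z = 1/(jωC) = -j/(ω·C) = 0 - j189.5 Ω
  Z3: Z = R = 3500 Ω
  Z4: Z = jωL = j·1.257e+04·0.000983 = 0 + j12.35 Ω
  Z5: Z = 1/(jωC) = -j/(ω·C) = 0 - j5.766e+04 Ω
  Z6: Z = 1/(jωC) = -j/(ω·C) = 0 - j2.534 Ω
Step 3 — Ladder network (open output): work backward from the far end, alternating series and parallel combinations. Z_in = 10.23 + j62.37 Ω = 63.21∠80.7° Ω.

Z = 10.23 + j62.37 Ω = 63.21∠80.7° Ω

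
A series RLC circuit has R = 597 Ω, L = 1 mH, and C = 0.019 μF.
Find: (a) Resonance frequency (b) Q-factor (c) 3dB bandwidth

Step 1 — Resonance condition Im(Z)=0 gives ω₀ = 1/√(LC).
Step 2 — ω₀ = 1/√(0.001·1.9e-08) = 2.294e+05 rad/s.
Step 3 — f₀ = ω₀/(2π) = 3.651e+04 Hz.
Step 4 — Series Q: Q = ω₀L/R = 2.294e+05·0.001/597 = 0.3843.
Step 5 — 3dB bandwidth: Δω = ω₀/Q = 5.97e+05 rad/s; BW = Δω/(2π) = 9.502e+04 Hz.

(a) f₀ = 3.651e+04 Hz  (b) Q = 0.3843  (c) BW = 9.502e+04 Hz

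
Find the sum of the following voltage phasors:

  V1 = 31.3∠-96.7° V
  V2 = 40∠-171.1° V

Step 1 — Convert each phasor to rectangular form:
  V1 = 31.3·(cos(-96.7°) + j·sin(-96.7°)) = -3.652 - j31.09 V
  V2 = 40·(cos(-171.1°) + j·sin(-171.1°)) = -39.52 - j6.188 V
Step 2 — Sum components: V_total = -43.17 - j37.27 V.
Step 3 — Convert to polar: |V_total| = 57.04 V, ∠V_total = -139.2°.

V_total = 57.04∠-139.2° V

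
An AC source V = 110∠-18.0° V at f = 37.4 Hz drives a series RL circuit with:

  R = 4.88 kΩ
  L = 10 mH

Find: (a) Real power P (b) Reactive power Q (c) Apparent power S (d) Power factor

Step 1 — Angular frequency: ω = 2π·f = 2π·37.4 = 235 rad/s.
Step 2 — Component impedances:
  R: Z = R = 4880 Ω
  L: Z = jωL = j·235·0.01 = 0 + j2.35 Ω
Step 3 — Series combination: Z_total = R + L = 4880 + j2.35 Ω = 4880∠0.0° Ω.
Step 4 — Source phasor: V = 110∠-18.0° V = 104.6 - j33.99 V.
Step 5 — Current: I = V / Z = 0.02143 - j0.006976 A = 0.02254∠-18.0° A.
Step 6 — Complex power: S = V·I* = 2.48 + j0.001194 VA.
Step 7 — Real power: P = Re(S) = 2.48 W.
Step 8 — Reactive power: Q = Im(S) = 0.001194 VAR.
Step 9 — Apparent power: |S| = 2.48 VA.
Step 10 — Power factor: PF = P/|S| = 1 (lagging).

(a) P = 2.48 W  (b) Q = 0.001194 VAR  (c) S = 2.48 VA  (d) PF = 1 (lagging)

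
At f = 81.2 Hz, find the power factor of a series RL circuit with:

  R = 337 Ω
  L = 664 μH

Step 1 — Angular frequency: ω = 2π·f = 2π·81.2 = 510.2 rad/s.
Step 2 — Component impedances:
  R: Z = R = 337 Ω
  L: Z = jωL = j·510.2·0.000664 = 0 + j0.3388 Ω
Step 3 — Series combination: Z_total = R + L = 337 + j0.3388 Ω = 337∠0.1° Ω.
Step 4 — Power factor: PF = cos(φ) = Re(Z)/|Z| = 337/337 = 1.
Step 5 — Type: Im(Z) = 0.3388 ⇒ lagging (phase φ = 0.1°).

PF = 1 (lagging, φ = 0.1°)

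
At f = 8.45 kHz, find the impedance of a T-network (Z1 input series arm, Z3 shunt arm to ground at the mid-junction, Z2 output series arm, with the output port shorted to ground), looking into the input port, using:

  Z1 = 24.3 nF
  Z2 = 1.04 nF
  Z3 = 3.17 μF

Step 1 — Angular frequency: ω = 2π·f = 2π·8450 = 5.309e+04 rad/s.
Step 2 — Component impedances:
  Z1: Z = 1/(jωC) = -j/(ω·C) = 0 - j775.1 Ω
  Z2: Z = 1/(jωC) = -j/(ω·C) = 0 - j1.811e+04 Ω
  Z3: Z = 1/(jωC) = -j/(ω·C) = 0 - j5.942 Ω
Step 3 — With the output port shorted to ground, the output series arm Z2 runs from the junction to ground; the shunt arm Z3 also runs from the junction to ground. They appear in parallel: Z3 || Z2 = 0 - j5.94 Ω.
Step 4 — Series with input arm Z1: Z_in = Z1 + (Z3 || Z2) = 0 - j781 Ω = 781∠-90.0° Ω.

Z = 0 - j781 Ω = 781∠-90.0° Ω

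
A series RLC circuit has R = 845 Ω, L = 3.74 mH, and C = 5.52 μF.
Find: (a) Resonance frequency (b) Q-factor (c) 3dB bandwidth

Step 1 — Resonance: ω₀ = 1/√(LC) = 1/√(0.00374·5.52e-06) = 6960 rad/s.
Step 2 — f₀ = ω₀/(2π) = 1108 Hz.
Step 3 — Series Q: Q = ω₀L/R = 6960·0.00374/845 = 0.0308.
Step 4 — Bandwidth: Δω = ω₀/Q = 2.259e+05 rad/s; BW = Δω/(2π) = 3.596e+04 Hz.

(a) f₀ = 1108 Hz  (b) Q = 0.0308  (c) BW = 3.596e+04 Hz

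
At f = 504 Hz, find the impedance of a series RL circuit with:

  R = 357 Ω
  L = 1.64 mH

Step 1 — Angular frequency: ω = 2π·f = 2π·504 = 3167 rad/s.
Step 2 — Component impedances:
  R: Z = R = 357 Ω
  L: Z = jωL = j·3167·0.00164 = 0 + j5.193 Ω
Step 3 — Series combination: Z_total = R + L = 357 + j5.193 Ω = 357∠0.8° Ω.

Z = 357 + j5.193 Ω = 357∠0.8° Ω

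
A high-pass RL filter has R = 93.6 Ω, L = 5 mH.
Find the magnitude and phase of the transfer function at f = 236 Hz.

Step 1 — Angular frequency: ω = 2π·236 = 1483 rad/s.
Step 2 — Transfer function: H(jω) = jωL/(R + jωL).
Step 3 — Numerator jωL = j·7.414; denominator R + jωL = 93.6 + j7.414.
Step 4 — H = 0.006235 + j0.07872.
Step 5 — Magnitude: |H| = 0.07896 (-22.1 dB); phase: φ = 85.5°.

|H| = 0.07896 (-22.1 dB), φ = 85.5°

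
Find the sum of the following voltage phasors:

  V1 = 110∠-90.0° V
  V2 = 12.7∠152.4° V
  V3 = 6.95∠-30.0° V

Step 1 — Convert each phasor to rectangular form:
  V1 = 110·(cos(-90.0°) + j·sin(-90.0°)) = 0 - j110 V
  V2 = 12.7·(cos(152.4°) + j·sin(152.4°)) = -11.25 + j5.884 V
  V3 = 6.95·(cos(-30.0°) + j·sin(-30.0°)) = 6.019 - j3.475 V
Step 2 — Sum components: V_total = -5.236 - j107.6 V.
Step 3 — Convert to polar: |V_total| = 107.7 V, ∠V_total = -92.8°.

V_total = 107.7∠-92.8° V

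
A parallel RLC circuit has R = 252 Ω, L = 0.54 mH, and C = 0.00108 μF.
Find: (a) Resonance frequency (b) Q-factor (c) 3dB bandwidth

Step 1 — Resonance: ω₀ = 1/√(LC) = 1/√(0.00054·1.08e-09) = 1.309e+06 rad/s.
Step 2 — f₀ = ω₀/(2π) = 2.084e+05 Hz.
Step 3 — Parallel Q: Q = R/(ω₀L) = 252/(1.309e+06·0.00054) = 0.3564.
Step 4 — Bandwidth: Δω = ω₀/Q = 3.674e+06 rad/s; BW = Δω/(2π) = 5.848e+05 Hz.

(a) f₀ = 2.084e+05 Hz  (b) Q = 0.3564  (c) BW = 5.848e+05 Hz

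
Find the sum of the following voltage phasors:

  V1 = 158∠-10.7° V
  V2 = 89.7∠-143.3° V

Step 1 — Convert each phasor to rectangular form:
  V1 = 158·(cos(-10.7°) + j·sin(-10.7°)) = 155.3 - j29.34 V
  V2 = 89.7·(cos(-143.3°) + j·sin(-143.3°)) = -71.92 - j53.61 V
Step 2 — Sum components: V_total = 83.33 - j82.94 V.
Step 3 — Convert to polar: |V_total| = 117.6 V, ∠V_total = -44.9°.

V_total = 117.6∠-44.9° V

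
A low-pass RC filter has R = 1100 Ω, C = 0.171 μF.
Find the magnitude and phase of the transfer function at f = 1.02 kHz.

Step 1 — Angular frequency: ω = 2π·1020 = 6409 rad/s.
Step 2 — Transfer function: H(jω) = 1/(1 + jωRC).
Step 3 — Denominator: 1 + jωRC = 1 + j·6409·1100·1.71e-07 = 1 + j1.206.
Step 4 — H = 0.4076 - j0.4914.
Step 5 — Magnitude: |H| = 0.6385 (-3.9 dB); phase: φ = -50.3°.

|H| = 0.6385 (-3.9 dB), φ = -50.3°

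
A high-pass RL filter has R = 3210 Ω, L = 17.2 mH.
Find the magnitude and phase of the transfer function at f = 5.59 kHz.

Step 1 — Angular frequency: ω = 2π·5590 = 3.512e+04 rad/s.
Step 2 — Transfer function: H(jω) = jωL/(R + jωL).
Step 3 — Numerator jωL = j·604.1; denominator R + jωL = 3210 + j604.1.
Step 4 — H = 0.03421 + j0.1818.
Step 5 — Magnitude: |H| = 0.185 (-14.7 dB); phase: φ = 79.3°.

|H| = 0.185 (-14.7 dB), φ = 79.3°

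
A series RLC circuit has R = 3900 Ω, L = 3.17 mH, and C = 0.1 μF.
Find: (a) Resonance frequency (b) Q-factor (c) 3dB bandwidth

Step 1 — Resonance: ω₀ = 1/√(LC) = 1/√(0.00317·1e-07) = 5.617e+04 rad/s.
Step 2 — f₀ = ω₀/(2π) = 8939 Hz.
Step 3 — Series Q: Q = ω₀L/R = 5.617e+04·0.00317/3900 = 0.04565.
Step 4 — Bandwidth: Δω = ω₀/Q = 1.23e+06 rad/s; BW = Δω/(2π) = 1.958e+05 Hz.

(a) f₀ = 8939 Hz  (b) Q = 0.04565  (c) BW = 1.958e+05 Hz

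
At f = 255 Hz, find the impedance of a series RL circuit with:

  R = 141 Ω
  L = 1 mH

Step 1 — Angular frequency: ω = 2π·f = 2π·255 = 1602 rad/s.
Step 2 — Component impedances:
  R: Z = R = 141 Ω
  L: Z = jωL = j·1602·0.001 = 0 + j1.602 Ω
Step 3 — Series combination: Z_total = R + L = 141 + j1.602 Ω = 141∠0.7° Ω.

Z = 141 + j1.602 Ω = 141∠0.7° Ω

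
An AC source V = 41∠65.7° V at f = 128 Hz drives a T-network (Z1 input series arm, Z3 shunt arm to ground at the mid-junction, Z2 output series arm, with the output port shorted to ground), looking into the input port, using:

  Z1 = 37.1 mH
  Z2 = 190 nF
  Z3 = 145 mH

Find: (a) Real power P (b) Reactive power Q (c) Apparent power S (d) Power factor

Step 1 — Angular frequency: ω = 2π·f = 2π·128 = 804.2 rad/s.
Step 2 — Component impedances:
  Z1: Z = jωL = j·804.2·0.0371 = 0 + j29.84 Ω
  Z2: Z = 1/(jωC) = -j/(ω·C) = 0 - j6544 Ω
  Z3: Z = jωL = j·804.2·0.145 = 0 + j116.6 Ω
Step 3 — With the output port shorted to ground, the output series arm Z2 runs from the junction to ground; the shunt arm Z3 also runs from the junction to ground. They appear in parallel: Z3 || Z2 = 0 + j118.7 Ω.
Step 4 — Series with input arm Z1: Z_in = Z1 + (Z3 || Z2) = 0 + j148.6 Ω = 148.6∠90.0° Ω.
Step 5 — Source phasor: V = 41∠65.7° V = 16.87 + j37.37 V.
Step 6 — Current: I = V / Z = 0.2515 - j0.1136 A = 0.276∠-24.3° A.
Step 7 — Complex power: S = V·I* = 0 + j11.31 VA.
Step 8 — Real power: P = Re(S) = 0 W.
Step 9 — Reactive power: Q = Im(S) = 11.31 VAR.
Step 10 — Apparent power: |S| = 11.31 VA.
Step 11 — Power factor: PF = P/|S| = 0 (lagging).

(a) P = 0 W  (b) Q = 11.31 VAR  (c) S = 11.31 VA  (d) PF = 0 (lagging)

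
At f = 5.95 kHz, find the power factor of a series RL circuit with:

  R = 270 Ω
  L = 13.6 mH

Step 1 — Angular frequency: ω = 2π·f = 2π·5950 = 3.738e+04 rad/s.
Step 2 — Component impedances:
  R: Z = R = 270 Ω
  L: Z = jωL = j·3.738e+04·0.0136 = 0 + j508.4 Ω
Step 3 — Series combination: Z_total = R + L = 270 + j508.4 Ω = 575.7∠62.0° Ω.
Step 4 — Power factor: PF = cos(φ) = Re(Z)/|Z| = 270/575.7 = 0.469.
Step 5 — Type: Im(Z) = 508.4 ⇒ lagging (phase φ = 62.0°).

PF = 0.469 (lagging, φ = 62.0°)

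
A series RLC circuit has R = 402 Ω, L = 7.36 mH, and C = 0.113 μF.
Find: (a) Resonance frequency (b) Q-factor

Step 1 — Resonance condition Im(Z)=0 gives ω₀ = 1/√(LC).
Step 2 — ω₀ = 1/√(0.00736·1.13e-07) = 3.468e+04 rad/s.
Step 3 — f₀ = ω₀/(2π) = 5519 Hz.
Step 4 — Series Q: Q = ω₀L/R = 3.468e+04·0.00736/402 = 0.6349.

(a) f₀ = 5519 Hz  (b) Q = 0.6349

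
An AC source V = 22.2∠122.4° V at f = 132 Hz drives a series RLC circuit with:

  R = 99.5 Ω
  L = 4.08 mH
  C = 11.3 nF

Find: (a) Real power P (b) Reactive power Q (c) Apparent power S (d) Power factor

Step 1 — Angular frequency: ω = 2π·f = 2π·132 = 829.4 rad/s.
Step 2 — Component impedances:
  R: Z = R = 99.5 Ω
  L: Z = jωL = j·829.4·0.00408 = 0 + j3.384 Ω
  C: Z = 1/(jωC) = -j/(ω·C) = 0 - j1.067e+05 Ω
Step 3 — Series combination: Z_total = R + L + C = 99.5 - j1.067e+05 Ω = 1.067e+05∠-89.9° Ω.
Step 4 — Source phasor: V = 22.2∠122.4° V = -11.9 + j18.74 V.
Step 5 — Current: I = V / Z = -0.0001758 - j0.0001113 A = 0.0002081∠-147.7° A.
Step 6 — Complex power: S = V·I* = 4.307e-06 - j0.004619 VA.
Step 7 — Real power: P = Re(S) = 4.307e-06 W.
Step 8 — Reactive power: Q = Im(S) = -0.004619 VAR.
Step 9 — Apparent power: |S| = 0.004619 VA.
Step 10 — Power factor: PF = P/|S| = 0.0009325 (leading).

(a) P = 4.307e-06 W  (b) Q = -0.004619 VAR  (c) S = 0.004619 VA  (d) PF = 0.0009325 (leading)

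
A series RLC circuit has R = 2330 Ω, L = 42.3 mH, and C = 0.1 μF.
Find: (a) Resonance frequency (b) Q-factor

Step 1 — Resonance condition Im(Z)=0 gives ω₀ = 1/√(LC).
Step 2 — ω₀ = 1/√(0.0423·1e-07) = 1.538e+04 rad/s.
Step 3 — f₀ = ω₀/(2π) = 2447 Hz.
Step 4 — Series Q: Q = ω₀L/R = 1.538e+04·0.0423/2330 = 0.2791.

(a) f₀ = 2447 Hz  (b) Q = 0.2791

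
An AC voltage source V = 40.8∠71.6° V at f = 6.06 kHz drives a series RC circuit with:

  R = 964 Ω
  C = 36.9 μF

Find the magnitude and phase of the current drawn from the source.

Step 1 — Angular frequency: ω = 2π·f = 2π·6060 = 3.808e+04 rad/s.
Step 2 — Component impedances:
  R: Z = R = 964 Ω
  C: Z = 1/(jωC) = -j/(ω·C) = 0 - j0.7117 Ω
Step 3 — Series combination: Z_total = R + C = 964 - j0.7117 Ω = 964∠-0.0° Ω.
Step 4 — Source phasor: V = 40.8∠71.6° V = 12.88 + j38.71 V.
Step 5 — Ohm's law: I = V / Z_total = (12.88 + j38.71) / (964 - j0.7117) = 0.01333 + j0.04017 A.
Step 6 — Convert to polar: |I| = 0.04232 A, ∠I = 71.6°.

I = 0.04232∠71.6° A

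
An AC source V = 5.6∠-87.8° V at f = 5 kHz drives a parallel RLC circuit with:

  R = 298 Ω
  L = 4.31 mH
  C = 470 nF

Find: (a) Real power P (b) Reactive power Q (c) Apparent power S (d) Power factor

Step 1 — Angular frequency: ω = 2π·f = 2π·5000 = 3.142e+04 rad/s.
Step 2 — Component impedances:
  R: Z = R = 298 Ω
  L: Z = jωL = j·3.142e+04·0.00431 = 0 + j135.4 Ω
  C: Z = 1/(jωC) = -j/(ω·C) = 0 - j67.73 Ω
Step 3 — Parallel combination: 1/Z_total = 1/R + 1/L + 1/C; Z_total = 51.06 - j112.3 Ω = 123.3∠-65.5° Ω.
Step 4 — Source phasor: V = 5.6∠-87.8° V = 0.215 - j5.596 V.
Step 5 — Current: I = V / Z = 0.04202 - j0.01719 A = 0.0454∠-22.3° A.
Step 6 — Complex power: S = V·I* = 0.1052 - j0.2314 VA.
Step 7 — Real power: P = Re(S) = 0.1052 W.
Step 8 — Reactive power: Q = Im(S) = -0.2314 VAR.
Step 9 — Apparent power: |S| = 0.2542 VA.
Step 10 — Power factor: PF = P/|S| = 0.4139 (leading).

(a) P = 0.1052 W  (b) Q = -0.2314 VAR  (c) S = 0.2542 VA  (d) PF = 0.4139 (leading)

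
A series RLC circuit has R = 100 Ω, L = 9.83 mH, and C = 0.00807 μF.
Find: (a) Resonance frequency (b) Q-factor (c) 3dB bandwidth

Step 1 — Resonance condition Im(Z)=0 gives ω₀ = 1/√(LC).
Step 2 — ω₀ = 1/√(0.00983·8.07e-09) = 1.123e+05 rad/s.
Step 3 — f₀ = ω₀/(2π) = 1.787e+04 Hz.
Step 4 — Series Q: Q = ω₀L/R = 1.123e+05·0.00983/100 = 11.04.
Step 5 — 3dB bandwidth: Δω = ω₀/Q = 1.017e+04 rad/s; BW = Δω/(2π) = 1619 Hz.

(a) f₀ = 1.787e+04 Hz  (b) Q = 11.04  (c) BW = 1619 Hz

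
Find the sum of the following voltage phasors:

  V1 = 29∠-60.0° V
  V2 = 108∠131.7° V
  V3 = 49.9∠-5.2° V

Step 1 — Convert each phasor to rectangular form:
  V1 = 29·(cos(-60.0°) + j·sin(-60.0°)) = 14.5 - j25.11 V
  V2 = 108·(cos(131.7°) + j·sin(131.7°)) = -71.84 + j80.64 V
  V3 = 49.9·(cos(-5.2°) + j·sin(-5.2°)) = 49.69 - j4.523 V
Step 2 — Sum components: V_total = -7.65 + j51 V.
Step 3 — Convert to polar: |V_total| = 51.57 V, ∠V_total = 98.5°.

V_total = 51.57∠98.5° V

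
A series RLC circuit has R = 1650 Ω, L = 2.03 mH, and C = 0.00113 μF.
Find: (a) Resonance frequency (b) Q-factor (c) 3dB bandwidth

Step 1 — Resonance: ω₀ = 1/√(LC) = 1/√(0.00203·1.13e-09) = 6.603e+05 rad/s.
Step 2 — f₀ = ω₀/(2π) = 1.051e+05 Hz.
Step 3 — Series Q: Q = ω₀L/R = 6.603e+05·0.00203/1650 = 0.8123.
Step 4 — Bandwidth: Δω = ω₀/Q = 8.128e+05 rad/s; BW = Δω/(2π) = 1.294e+05 Hz.

(a) f₀ = 1.051e+05 Hz  (b) Q = 0.8123  (c) BW = 1.294e+05 Hz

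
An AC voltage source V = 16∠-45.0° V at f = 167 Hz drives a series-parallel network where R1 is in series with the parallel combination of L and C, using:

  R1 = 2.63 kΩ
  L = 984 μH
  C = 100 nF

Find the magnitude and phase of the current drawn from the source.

Step 1 — Angular frequency: ω = 2π·f = 2π·167 = 1049 rad/s.
Step 2 — Component impedances:
  R1: Z = R = 2630 Ω
  L: Z = jωL = j·1049·0.000984 = 0 + j1.033 Ω
  C: Z = 1/(jωC) = -j/(ω·C) = 0 - j9530 Ω
Step 3 — Parallel branch: L || C = 1/(1/L + 1/C) = 0 + j1.033 Ω.
Step 4 — Series with R1: Z_total = R1 + (L || C) = 2630 + j1.033 Ω = 2630∠0.0° Ω.
Step 5 — Source phasor: V = 16∠-45.0° V = 11.31 - j11.31 V.
Step 6 — Ohm's law: I = V / Z_total = (11.31 - j11.31) / (2630 + j1.033) = 0.0043 - j0.004303 A.
Step 7 — Convert to polar: |I| = 0.006084 A, ∠I = -45.0°.

I = 0.006084∠-45.0° A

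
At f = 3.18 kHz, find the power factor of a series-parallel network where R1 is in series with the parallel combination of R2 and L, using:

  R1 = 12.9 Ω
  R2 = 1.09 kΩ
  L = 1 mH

Step 1 — Angular frequency: ω = 2π·f = 2π·3180 = 1.998e+04 rad/s.
Step 2 — Component impedances:
  R1: Z = R = 12.9 Ω
  R2: Z = R = 1090 Ω
  L: Z = jωL = j·1.998e+04·0.001 = 0 + j19.98 Ω
Step 3 — Parallel branch: R2 || L = 1/(1/R2 + 1/L) = 0.3661 + j19.97 Ω.
Step 4 — Series with R1: Z_total = R1 + (R2 || L) = 13.27 + j19.97 Ω = 23.98∠56.4° Ω.
Step 5 — Power factor: PF = cos(φ) = Re(Z)/|Z| = 13.266/23.978 = 0.5533.
Step 6 — Type: Im(Z) = 19.97 ⇒ lagging (phase φ = 56.4°).

PF = 0.5533 (lagging, φ = 56.4°)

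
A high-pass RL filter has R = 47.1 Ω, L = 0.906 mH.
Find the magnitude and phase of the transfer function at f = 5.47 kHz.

Step 1 — Angular frequency: ω = 2π·5470 = 3.437e+04 rad/s.
Step 2 — Transfer function: H(jω) = jωL/(R + jωL).
Step 3 — Numerator jωL = j·31.14; denominator R + jωL = 47.1 + j31.14.
Step 4 — H = 0.3041 + j0.46.
Step 5 — Magnitude: |H| = 0.5515 (-5.2 dB); phase: φ = 56.5°.

|H| = 0.5515 (-5.2 dB), φ = 56.5°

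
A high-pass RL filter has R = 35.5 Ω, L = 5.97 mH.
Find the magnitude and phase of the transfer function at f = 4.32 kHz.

Step 1 — Angular frequency: ω = 2π·4320 = 2.714e+04 rad/s.
Step 2 — Transfer function: H(jω) = jωL/(R + jωL).
Step 3 — Numerator jωL = j·162; denominator R + jωL = 35.5 + j162.
Step 4 — H = 0.9542 + j0.209.
Step 5 — Magnitude: |H| = 0.9768 (-0.2 dB); phase: φ = 12.4°.

|H| = 0.9768 (-0.2 dB), φ = 12.4°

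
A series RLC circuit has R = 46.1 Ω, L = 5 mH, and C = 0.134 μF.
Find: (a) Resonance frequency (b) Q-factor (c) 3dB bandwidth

Step 1 — Resonance condition Im(Z)=0 gives ω₀ = 1/√(LC).
Step 2 — ω₀ = 1/√(0.005·1.34e-07) = 3.863e+04 rad/s.
Step 3 — f₀ = ω₀/(2π) = 6149 Hz.
Step 4 — Series Q: Q = ω₀L/R = 3.863e+04·0.005/46.1 = 4.19.
Step 5 — 3dB bandwidth: Δω = ω₀/Q = 9220 rad/s; BW = Δω/(2π) = 1467 Hz.

(a) f₀ = 6149 Hz  (b) Q = 4.19  (c) BW = 1467 Hz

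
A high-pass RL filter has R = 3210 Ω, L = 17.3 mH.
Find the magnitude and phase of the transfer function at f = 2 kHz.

Step 1 — Angular frequency: ω = 2π·2000 = 1.257e+04 rad/s.
Step 2 — Transfer function: H(jω) = jωL/(R + jωL).
Step 3 — Numerator jωL = j·217.4; denominator R + jωL = 3210 + j217.4.
Step 4 — H = 0.004566 + j0.06742.
Step 5 — Magnitude: |H| = 0.06757 (-23.4 dB); phase: φ = 86.1°.

|H| = 0.06757 (-23.4 dB), φ = 86.1°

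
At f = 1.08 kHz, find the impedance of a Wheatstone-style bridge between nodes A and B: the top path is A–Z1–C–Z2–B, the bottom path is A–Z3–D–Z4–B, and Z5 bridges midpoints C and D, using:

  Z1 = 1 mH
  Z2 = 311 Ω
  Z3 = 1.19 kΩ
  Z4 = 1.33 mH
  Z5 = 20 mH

Step 1 — Angular frequency: ω = 2π·f = 2π·1080 = 6786 rad/s.
Step 2 — Component impedances:
  Z1: Z = jωL = j·6786·0.001 = 0 + j6.786 Ω
  Z2: Z = R = 311 Ω
  Z3: Z = R = 1190 Ω
  Z4: Z = jωL = j·6786·0.00133 = 0 + j9.025 Ω
  Z5: Z = jωL = j·6786·0.02 = 0 + j135.7 Ω
Step 3 — Bridge requires nodal analysis (the Z5 bridge couples midpoints C and D, so the two paths cannot be reduced to a simple series/parallel combination). Setting node B to ground and injecting 1 A at node A, the 3-node admittance system at A, C, D solves to V_A = Z_AB = 63.46 + j115.1 Ω = 131.4∠61.1° Ω.

Z = 63.46 + j115.1 Ω = 131.4∠61.1° Ω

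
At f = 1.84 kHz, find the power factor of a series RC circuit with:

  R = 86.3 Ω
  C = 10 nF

Step 1 — Angular frequency: ω = 2π·f = 2π·1840 = 1.156e+04 rad/s.
Step 2 — Component impedances:
  R: Z = R = 86.3 Ω
  C: Z = 1/(jωC) = -j/(ω·C) = 0 - j8650 Ω
Step 3 — Series combination: Z_total = R + C = 86.3 - j8650 Ω = 8650∠-89.4° Ω.
Step 4 — Power factor: PF = cos(φ) = Re(Z)/|Z| = 86.3/8650 = 0.009977.
Step 5 — Type: Im(Z) = -8650 ⇒ leading (phase φ = -89.4°).

PF = 0.009977 (leading, φ = -89.4°)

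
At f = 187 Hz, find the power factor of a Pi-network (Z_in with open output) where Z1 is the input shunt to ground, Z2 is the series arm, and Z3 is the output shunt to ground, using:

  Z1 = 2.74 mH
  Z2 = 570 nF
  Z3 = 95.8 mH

Step 1 — Angular frequency: ω = 2π·f = 2π·187 = 1175 rad/s.
Step 2 — Component impedances:
  Z1: Z = jωL = j·1175·0.00274 = 0 + j3.219 Ω
  Z2: Z = 1/(jωC) = -j/(ω·C) = 0 - j1493 Ω
  Z3: Z = jωL = j·1175·0.0958 = 0 + j112.6 Ω
Step 3 — With open output, the series arm Z2 and the output shunt Z3 appear in series to ground: Z2 + Z3 = 0 - j1381 Ω.
Step 4 — Parallel with input shunt Z1: Z_in = Z1 || (Z2 + Z3) = 0 + j3.227 Ω = 3.227∠90.0° Ω.
Step 5 — Power factor: PF = cos(φ) = Re(Z)/|Z| = -0/3.227 = -0.
Step 6 — Type: Im(Z) = 3.227 ⇒ lagging (phase φ = 90.0°).

PF = -0 (lagging, φ = 90.0°)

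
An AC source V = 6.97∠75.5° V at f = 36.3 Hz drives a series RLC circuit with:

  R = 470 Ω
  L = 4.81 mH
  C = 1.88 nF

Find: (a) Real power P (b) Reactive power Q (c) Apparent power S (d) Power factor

Step 1 — Angular frequency: ω = 2π·f = 2π·36.3 = 228.1 rad/s.
Step 2 — Component impedances:
  R: Z = R = 470 Ω
  L: Z = jωL = j·228.1·0.00481 = 0 + j1.097 Ω
  C: Z = 1/(jωC) = -j/(ω·C) = 0 - j2.332e+06 Ω
Step 3 — Series combination: Z_total = R + L + C = 470 - j2.332e+06 Ω = 2.332e+06∠-90.0° Ω.
Step 4 — Source phasor: V = 6.97∠75.5° V = 1.745 + j6.748 V.
Step 5 — Current: I = V / Z = -2.893e-06 + j7.489e-07 A = 2.989e-06∠165.5° A.
Step 6 — Complex power: S = V·I* = 4.198e-09 - j2.083e-05 VA.
Step 7 — Real power: P = Re(S) = 4.198e-09 W.
Step 8 — Reactive power: Q = Im(S) = -2.083e-05 VAR.
Step 9 — Apparent power: |S| = 2.083e-05 VA.
Step 10 — Power factor: PF = P/|S| = 0.0002015 (leading).

(a) P = 4.198e-09 W  (b) Q = -2.083e-05 VAR  (c) S = 2.083e-05 VA  (d) PF = 0.0002015 (leading)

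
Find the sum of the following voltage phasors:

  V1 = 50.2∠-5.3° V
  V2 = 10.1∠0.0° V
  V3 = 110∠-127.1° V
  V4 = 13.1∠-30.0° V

Step 1 — Convert each phasor to rectangular form:
  V1 = 50.2·(cos(-5.3°) + j·sin(-5.3°)) = 49.99 - j4.637 V
  V2 = 10.1·(cos(0.0°) + j·sin(0.0°)) = 10.1 V
  V3 = 110·(cos(-127.1°) + j·sin(-127.1°)) = -66.35 - j87.73 V
  V4 = 13.1·(cos(-30.0°) + j·sin(-30.0°)) = 11.34 - j6.55 V
Step 2 — Sum components: V_total = 5.077 - j98.92 V.
Step 3 — Convert to polar: |V_total| = 99.05 V, ∠V_total = -87.1°.

V_total = 99.05∠-87.1° V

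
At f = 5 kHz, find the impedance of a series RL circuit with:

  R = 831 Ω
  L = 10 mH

Step 1 — Angular frequency: ω = 2π·f = 2π·5000 = 3.142e+04 rad/s.
Step 2 — Component impedances:
  R: Z = R = 831 Ω
  L: Z = jωL = j·3.142e+04·0.01 = 0 + j314.2 Ω
Step 3 — Series combination: Z_total = R + L = 831 + j314.2 Ω = 888.4∠20.7° Ω.

Z = 831 + j314.2 Ω = 888.4∠20.7° Ω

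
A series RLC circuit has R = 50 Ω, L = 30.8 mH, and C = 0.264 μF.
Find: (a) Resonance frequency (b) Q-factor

Step 1 — Resonance condition Im(Z)=0 gives ω₀ = 1/√(LC).
Step 2 — ω₀ = 1/√(0.0308·2.64e-07) = 1.109e+04 rad/s.
Step 3 — f₀ = ω₀/(2π) = 1765 Hz.
Step 4 — Series Q: Q = ω₀L/R = 1.109e+04·0.0308/50 = 6.831.

(a) f₀ = 1765 Hz  (b) Q = 6.831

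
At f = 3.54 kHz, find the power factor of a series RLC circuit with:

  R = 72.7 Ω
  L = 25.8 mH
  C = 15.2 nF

Step 1 — Angular frequency: ω = 2π·f = 2π·3540 = 2.224e+04 rad/s.
Step 2 — Component impedances:
  R: Z = R = 72.7 Ω
  L: Z = jωL = j·2.224e+04·0.0258 = 0 + j573.9 Ω
  C: Z = 1/(jωC) = -j/(ω·C) = 0 - j2958 Ω
Step 3 — Series combination: Z_total = R + L + C = 72.7 - j2384 Ω = 2385∠-88.3° Ω.
Step 4 — Power factor: PF = cos(φ) = Re(Z)/|Z| = 72.7/2385 = 0.03048.
Step 5 — Type: Im(Z) = -2384 ⇒ leading (phase φ = -88.3°).

PF = 0.03048 (leading, φ = -88.3°)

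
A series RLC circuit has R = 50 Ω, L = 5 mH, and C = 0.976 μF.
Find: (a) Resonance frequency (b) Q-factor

Step 1 — Resonance condition Im(Z)=0 gives ω₀ = 1/√(LC).
Step 2 — ω₀ = 1/√(0.005·9.76e-07) = 1.431e+04 rad/s.
Step 3 — f₀ = ω₀/(2π) = 2278 Hz.
Step 4 — Series Q: Q = ω₀L/R = 1.431e+04·0.005/50 = 1.431.

(a) f₀ = 2278 Hz  (b) Q = 1.431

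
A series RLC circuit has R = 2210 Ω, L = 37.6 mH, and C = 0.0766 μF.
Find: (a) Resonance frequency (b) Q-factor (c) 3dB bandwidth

Step 1 — Resonance: ω₀ = 1/√(LC) = 1/√(0.0376·7.66e-08) = 1.863e+04 rad/s.
Step 2 — f₀ = ω₀/(2π) = 2966 Hz.
Step 3 — Series Q: Q = ω₀L/R = 1.863e+04·0.0376/2210 = 0.317.
Step 4 — Bandwidth: Δω = ω₀/Q = 5.878e+04 rad/s; BW = Δω/(2π) = 9355 Hz.

(a) f₀ = 2966 Hz  (b) Q = 0.317  (c) BW = 9355 Hz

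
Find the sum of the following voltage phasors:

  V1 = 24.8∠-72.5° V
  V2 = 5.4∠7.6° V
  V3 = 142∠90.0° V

Step 1 — Convert each phasor to rectangular form:
  V1 = 24.8·(cos(-72.5°) + j·sin(-72.5°)) = 7.458 - j23.65 V
  V2 = 5.4·(cos(7.6°) + j·sin(7.6°)) = 5.353 + j0.7142 V
  V3 = 142·(cos(90.0°) + j·sin(90.0°)) = 0 + j142 V
Step 2 — Sum components: V_total = 12.81 + j119.1 V.
Step 3 — Convert to polar: |V_total| = 119.7 V, ∠V_total = 83.9°.

V_total = 119.7∠83.9° V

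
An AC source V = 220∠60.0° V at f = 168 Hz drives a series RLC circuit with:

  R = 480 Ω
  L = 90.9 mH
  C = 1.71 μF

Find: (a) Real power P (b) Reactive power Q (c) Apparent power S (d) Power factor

Step 1 — Angular frequency: ω = 2π·f = 2π·168 = 1056 rad/s.
Step 2 — Component impedances:
  R: Z = R = 480 Ω
  L: Z = jωL = j·1056·0.0909 = 0 + j95.95 Ω
  C: Z = 1/(jωC) = -j/(ω·C) = 0 - j554 Ω
Step 3 — Series combination: Z_total = R + L + C = 480 - j458.1 Ω = 663.5∠-43.7° Ω.
Step 4 — Source phasor: V = 220∠60.0° V = 110 + j190.5 V.
Step 5 — Current: I = V / Z = -0.07831 + j0.3222 A = 0.3316∠103.7° A.
Step 6 — Complex power: S = V·I* = 52.77 - j50.36 VA.
Step 7 — Real power: P = Re(S) = 52.77 W.
Step 8 — Reactive power: Q = Im(S) = -50.36 VAR.
Step 9 — Apparent power: |S| = 72.95 VA.
Step 10 — Power factor: PF = P/|S| = 0.7235 (leading).

(a) P = 52.77 W  (b) Q = -50.36 VAR  (c) S = 72.95 VA  (d) PF = 0.7235 (leading)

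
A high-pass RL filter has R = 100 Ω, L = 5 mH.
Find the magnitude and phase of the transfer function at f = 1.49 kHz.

Step 1 — Angular frequency: ω = 2π·1490 = 9362 rad/s.
Step 2 — Transfer function: H(jω) = jωL/(R + jωL).
Step 3 — Numerator jωL = j·46.81; denominator R + jωL = 100 + j46.81.
Step 4 — H = 0.1797 + j0.384.
Step 5 — Magnitude: |H| = 0.4239 (-7.5 dB); phase: φ = 64.9°.

|H| = 0.4239 (-7.5 dB), φ = 64.9°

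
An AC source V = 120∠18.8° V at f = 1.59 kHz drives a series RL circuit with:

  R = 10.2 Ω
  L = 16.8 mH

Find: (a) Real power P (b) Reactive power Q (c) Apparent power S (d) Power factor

Step 1 — Angular frequency: ω = 2π·f = 2π·1590 = 9990 rad/s.
Step 2 — Component impedances:
  R: Z = R = 10.2 Ω
  L: Z = jωL = j·9990·0.0168 = 0 + j167.8 Ω
Step 3 — Series combination: Z_total = R + L = 10.2 + j167.8 Ω = 168.1∠86.5° Ω.
Step 4 — Source phasor: V = 120∠18.8° V = 113.6 + j38.67 V.
Step 5 — Current: I = V / Z = 0.2705 - j0.6604 A = 0.7137∠-67.7° A.
Step 6 — Complex power: S = V·I* = 5.195 + j85.48 VA.
Step 7 — Real power: P = Re(S) = 5.195 W.
Step 8 — Reactive power: Q = Im(S) = 85.48 VAR.
Step 9 — Apparent power: |S| = 85.64 VA.
Step 10 — Power factor: PF = P/|S| = 0.06066 (lagging).

(a) P = 5.195 W  (b) Q = 85.48 VAR  (c) S = 85.64 VA  (d) PF = 0.06066 (lagging)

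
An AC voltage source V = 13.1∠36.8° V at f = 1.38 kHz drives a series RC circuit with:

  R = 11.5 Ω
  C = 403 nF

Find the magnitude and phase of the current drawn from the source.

Step 1 — Angular frequency: ω = 2π·f = 2π·1380 = 8671 rad/s.
Step 2 — Component impedances:
  R: Z = R = 11.5 Ω
  C: Z = 1/(jωC) = -j/(ω·C) = 0 - j286.2 Ω
Step 3 — Series combination: Z_total = R + C = 11.5 - j286.2 Ω = 286.4∠-87.7° Ω.
Step 4 — Source phasor: V = 13.1∠36.8° V = 10.49 + j7.847 V.
Step 5 — Ohm's law: I = V / Z_total = (10.49 + j7.847) / (11.5 - j286.2) = -0.02591 + j0.0377 A.
Step 6 — Convert to polar: |I| = 0.04574 A, ∠I = 124.5°.

I = 0.04574∠124.5° A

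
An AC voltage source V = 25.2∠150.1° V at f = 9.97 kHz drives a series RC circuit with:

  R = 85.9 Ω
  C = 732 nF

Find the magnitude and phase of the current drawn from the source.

Step 1 — Angular frequency: ω = 2π·f = 2π·9970 = 6.264e+04 rad/s.
Step 2 — Component impedances:
  R: Z = R = 85.9 Ω
  C: Z = 1/(jωC) = -j/(ω·C) = 0 - j21.81 Ω
Step 3 — Series combination: Z_total = R + C = 85.9 - j21.81 Ω = 88.63∠-14.2° Ω.
Step 4 — Source phasor: V = 25.2∠150.1° V = -21.85 + j12.56 V.
Step 5 — Ohm's law: I = V / Z_total = (-21.85 + j12.56) / (85.9 - j21.81) = -0.2738 + j0.07673 A.
Step 6 — Convert to polar: |I| = 0.2843 A, ∠I = 164.3°.

I = 0.2843∠164.3° A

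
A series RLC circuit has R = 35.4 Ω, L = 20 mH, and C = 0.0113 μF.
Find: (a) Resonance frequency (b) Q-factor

Step 1 — Resonance condition Im(Z)=0 gives ω₀ = 1/√(LC).
Step 2 — ω₀ = 1/√(0.02·1.13e-08) = 6.652e+04 rad/s.
Step 3 — f₀ = ω₀/(2π) = 1.059e+04 Hz.
Step 4 — Series Q: Q = ω₀L/R = 6.652e+04·0.02/35.4 = 37.58.

(a) f₀ = 1.059e+04 Hz  (b) Q = 37.58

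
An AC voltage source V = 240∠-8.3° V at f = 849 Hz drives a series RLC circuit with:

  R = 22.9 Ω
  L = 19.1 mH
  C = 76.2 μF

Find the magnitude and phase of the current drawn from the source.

Step 1 — Angular frequency: ω = 2π·f = 2π·849 = 5334 rad/s.
Step 2 — Component impedances:
  R: Z = R = 22.9 Ω
  L: Z = jωL = j·5334·0.0191 = 0 + j101.9 Ω
  C: Z = 1/(jωC) = -j/(ω·C) = 0 - j2.46 Ω
Step 3 — Series combination: Z_total = R + L + C = 22.9 + j99.43 Ω = 102∠77.0° Ω.
Step 4 — Source phasor: V = 240∠-8.3° V = 237.5 - j34.65 V.
Step 5 — Ohm's law: I = V / Z_total = (237.5 - j34.65) / (22.9 + j99.43) = 0.1915 - j2.344 A.
Step 6 — Convert to polar: |I| = 2.352 A, ∠I = -85.3°.

I = 2.352∠-85.3° A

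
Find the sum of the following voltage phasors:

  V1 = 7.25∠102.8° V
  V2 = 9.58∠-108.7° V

Step 1 — Convert each phasor to rectangular form:
  V1 = 7.25·(cos(102.8°) + j·sin(102.8°)) = -1.606 + j7.07 V
  V2 = 9.58·(cos(-108.7°) + j·sin(-108.7°)) = -3.071 - j9.074 V
Step 2 — Sum components: V_total = -4.678 - j2.004 V.
Step 3 — Convert to polar: |V_total| = 5.089 V, ∠V_total = -156.8°.

V_total = 5.089∠-156.8° V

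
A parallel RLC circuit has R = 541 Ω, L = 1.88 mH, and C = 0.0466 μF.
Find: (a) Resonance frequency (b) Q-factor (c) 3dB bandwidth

Step 1 — Resonance: ω₀ = 1/√(LC) = 1/√(0.00188·4.66e-08) = 1.068e+05 rad/s.
Step 2 — f₀ = ω₀/(2π) = 1.7e+04 Hz.
Step 3 — Parallel Q: Q = R/(ω₀L) = 541/(1.068e+05·0.00188) = 2.693.
Step 4 — Bandwidth: Δω = ω₀/Q = 3.967e+04 rad/s; BW = Δω/(2π) = 6313 Hz.

(a) f₀ = 1.7e+04 Hz  (b) Q = 2.693  (c) BW = 6313 Hz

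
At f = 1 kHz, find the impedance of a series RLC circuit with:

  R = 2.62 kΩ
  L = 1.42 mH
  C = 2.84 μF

Step 1 — Angular frequency: ω = 2π·f = 2π·1000 = 6283 rad/s.
Step 2 — Component impedances:
  R: Z = R = 2620 Ω
  L: Z = jωL = j·6283·0.00142 = 0 + j8.922 Ω
  C: Z = 1/(jωC) = -j/(ω·C) = 0 - j56.04 Ω
Step 3 — Series combination: Z_total = R + L + C = 2620 - j47.12 Ω = 2620∠-1.0° Ω.

Z = 2620 - j47.12 Ω = 2620∠-1.0° Ω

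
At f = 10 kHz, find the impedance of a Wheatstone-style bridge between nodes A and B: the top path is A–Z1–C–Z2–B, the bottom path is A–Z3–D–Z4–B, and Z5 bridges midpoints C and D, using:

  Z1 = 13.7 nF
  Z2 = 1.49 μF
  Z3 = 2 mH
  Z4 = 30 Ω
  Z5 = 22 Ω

Step 1 — Angular frequency: ω = 2π·f = 2π·1e+04 = 6.283e+04 rad/s.
Step 2 — Component impedances:
  Z1: Z = 1/(jωC) = -j/(ω·C) = 0 - j1162 Ω
  Z2: Z = 1/(jωC) = -j/(ω·C) = 0 - j10.68 Ω
  Z3: Z = jωL = j·6.283e+04·0.002 = 0 + j125.7 Ω
  Z4: Z = R = 30 Ω
  Z5: Z = R = 22 Ω
Step 3 — Bridge requires nodal analysis (the Z5 bridge couples midpoints C and D, so the two paths cannot be reduced to a simple series/parallel combination). Setting node B to ground and injecting 1 A at node A, the 3-node admittance system at A, C, D solves to V_A = Z_AB = 16.6 + j137.9 Ω = 138.9∠83.1° Ω.

Z = 16.6 + j137.9 Ω = 138.9∠83.1° Ω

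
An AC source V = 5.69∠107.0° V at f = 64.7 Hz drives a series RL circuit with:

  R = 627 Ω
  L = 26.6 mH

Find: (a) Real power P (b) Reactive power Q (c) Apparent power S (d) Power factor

Step 1 — Angular frequency: ω = 2π·f = 2π·64.7 = 406.5 rad/s.
Step 2 — Component impedances:
  R: Z = R = 627 Ω
  L: Z = jωL = j·406.5·0.0266 = 0 + j10.81 Ω
Step 3 — Series combination: Z_total = R + L = 627 + j10.81 Ω = 627.1∠1.0° Ω.
Step 4 — Source phasor: V = 5.69∠107.0° V = -1.664 + j5.441 V.
Step 5 — Current: I = V / Z = -0.002503 + j0.008722 A = 0.009074∠106.0° A.
Step 6 — Complex power: S = V·I* = 0.05162 + j0.0008903 VA.
Step 7 — Real power: P = Re(S) = 0.05162 W.
Step 8 — Reactive power: Q = Im(S) = 0.0008903 VAR.
Step 9 — Apparent power: |S| = 0.05163 VA.
Step 10 — Power factor: PF = P/|S| = 0.9999 (lagging).

(a) P = 0.05162 W  (b) Q = 0.0008903 VAR  (c) S = 0.05163 VA  (d) PF = 0.9999 (lagging)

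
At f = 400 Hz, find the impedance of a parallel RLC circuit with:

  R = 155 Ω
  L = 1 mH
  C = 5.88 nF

Step 1 — Angular frequency: ω = 2π·f = 2π·400 = 2513 rad/s.
Step 2 — Component impedances:
  R: Z = R = 155 Ω
  L: Z = jωL = j·2513·0.001 = 0 + j2.513 Ω
  C: Z = 1/(jωC) = -j/(ω·C) = 0 - j6.767e+04 Ω
Step 3 — Parallel combination: 1/Z_total = 1/R + 1/L + 1/C; Z_total = 0.04074 + j2.513 Ω = 2.513∠89.1° Ω.

Z = 0.04074 + j2.513 Ω = 2.513∠89.1° Ω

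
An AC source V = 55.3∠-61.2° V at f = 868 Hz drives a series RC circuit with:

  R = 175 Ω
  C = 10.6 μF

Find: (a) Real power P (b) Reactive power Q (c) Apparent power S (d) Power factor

Step 1 — Angular frequency: ω = 2π·f = 2π·868 = 5454 rad/s.
Step 2 — Component impedances:
  R: Z = R = 175 Ω
  C: Z = 1/(jωC) = -j/(ω·C) = 0 - j17.3 Ω
Step 3 — Series combination: Z_total = R + C = 175 - j17.3 Ω = 175.9∠-5.6° Ω.
Step 4 — Source phasor: V = 55.3∠-61.2° V = 26.64 - j48.46 V.
Step 5 — Current: I = V / Z = 0.1779 - j0.2593 A = 0.3145∠-55.6° A.
Step 6 — Complex power: S = V·I* = 17.31 - j1.711 VA.
Step 7 — Real power: P = Re(S) = 17.31 W.
Step 8 — Reactive power: Q = Im(S) = -1.711 VAR.
Step 9 — Apparent power: |S| = 17.39 VA.
Step 10 — Power factor: PF = P/|S| = 0.9952 (leading).

(a) P = 17.31 W  (b) Q = -1.711 VAR  (c) S = 17.39 VA  (d) PF = 0.9952 (leading)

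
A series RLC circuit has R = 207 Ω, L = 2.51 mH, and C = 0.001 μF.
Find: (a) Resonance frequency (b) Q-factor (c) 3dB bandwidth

Step 1 — Resonance condition Im(Z)=0 gives ω₀ = 1/√(LC).
Step 2 — ω₀ = 1/√(0.00251·1e-09) = 6.312e+05 rad/s.
Step 3 — f₀ = ω₀/(2π) = 1.005e+05 Hz.
Step 4 — Series Q: Q = ω₀L/R = 6.312e+05·0.00251/207 = 7.654.
Step 5 — 3dB bandwidth: Δω = ω₀/Q = 8.247e+04 rad/s; BW = Δω/(2π) = 1.313e+04 Hz.

(a) f₀ = 1.005e+05 Hz  (b) Q = 7.654  (c) BW = 1.313e+04 Hz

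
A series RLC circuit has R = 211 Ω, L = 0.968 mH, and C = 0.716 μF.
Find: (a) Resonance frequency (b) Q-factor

Step 1 — Resonance condition Im(Z)=0 gives ω₀ = 1/√(LC).
Step 2 — ω₀ = 1/√(0.000968·7.16e-07) = 3.798e+04 rad/s.
Step 3 — f₀ = ω₀/(2π) = 6045 Hz.
Step 4 — Series Q: Q = ω₀L/R = 3.798e+04·0.000968/211 = 0.1743.

(a) f₀ = 6045 Hz  (b) Q = 0.1743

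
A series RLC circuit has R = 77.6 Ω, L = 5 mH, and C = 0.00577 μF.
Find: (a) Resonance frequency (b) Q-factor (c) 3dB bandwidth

Step 1 — Resonance condition Im(Z)=0 gives ω₀ = 1/√(LC).
Step 2 — ω₀ = 1/√(0.005·5.77e-09) = 1.862e+05 rad/s.
Step 3 — f₀ = ω₀/(2π) = 2.963e+04 Hz.
Step 4 — Series Q: Q = ω₀L/R = 1.862e+05·0.005/77.6 = 12.
Step 5 — 3dB bandwidth: Δω = ω₀/Q = 1.552e+04 rad/s; BW = Δω/(2π) = 2470 Hz.

(a) f₀ = 2.963e+04 Hz  (b) Q = 12  (c) BW = 2470 Hz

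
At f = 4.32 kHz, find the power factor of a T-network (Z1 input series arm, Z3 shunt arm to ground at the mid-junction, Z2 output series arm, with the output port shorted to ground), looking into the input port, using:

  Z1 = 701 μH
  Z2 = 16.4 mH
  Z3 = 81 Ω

Step 1 — Angular frequency: ω = 2π·f = 2π·4320 = 2.714e+04 rad/s.
Step 2 — Component impedances:
  Z1: Z = jωL = j·2.714e+04·0.000701 = 0 + j19.03 Ω
  Z2: Z = jωL = j·2.714e+04·0.0164 = 0 + j445.2 Ω
  Z3: Z = R = 81 Ω
Step 3 — With the output port shorted to ground, the output series arm Z2 runs from the junction to ground; the shunt arm Z3 also runs from the junction to ground. They appear in parallel: Z3 || Z2 = 78.4 + j14.27 Ω.
Step 4 — Series with input arm Z1: Z_in = Z1 + (Z3 || Z2) = 78.4 + j33.29 Ω = 85.18∠23.0° Ω.
Step 5 — Power factor: PF = cos(φ) = Re(Z)/|Z| = 78.4/85.18 = 0.9204.
Step 6 — Type: Im(Z) = 33.29 ⇒ lagging (phase φ = 23.0°).

PF = 0.9204 (lagging, φ = 23.0°)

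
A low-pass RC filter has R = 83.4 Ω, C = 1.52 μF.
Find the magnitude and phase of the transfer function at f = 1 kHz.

Step 1 — Angular frequency: ω = 2π·1000 = 6283 rad/s.
Step 2 — Transfer function: H(jω) = 1/(1 + jωRC).
Step 3 — Denominator: 1 + jωRC = 1 + j·6283·83.4·1.52e-06 = 1 + j0.7965.
Step 4 — H = 0.6118 - j0.4873.
Step 5 — Magnitude: |H| = 0.7822 (-2.1 dB); phase: φ = -38.5°.

|H| = 0.7822 (-2.1 dB), φ = -38.5°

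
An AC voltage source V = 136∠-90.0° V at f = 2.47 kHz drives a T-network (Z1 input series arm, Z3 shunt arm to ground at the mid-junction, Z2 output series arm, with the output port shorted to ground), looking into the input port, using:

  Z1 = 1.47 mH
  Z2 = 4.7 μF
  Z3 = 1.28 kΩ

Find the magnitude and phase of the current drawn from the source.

Step 1 — Angular frequency: ω = 2π·f = 2π·2470 = 1.552e+04 rad/s.
Step 2 — Component impedances:
  Z1: Z = jωL = j·1.552e+04·0.00147 = 0 + j22.81 Ω
  Z2: Z = 1/(jωC) = -j/(ω·C) = 0 - j13.71 Ω
  Z3: Z = R = 1280 Ω
Step 3 — With the output port shorted to ground, the output series arm Z2 runs from the junction to ground; the shunt arm Z3 also runs from the junction to ground. They appear in parallel: Z3 || Z2 = 0.1468 - j13.71 Ω.
Step 4 — Series with input arm Z1: Z_in = Z1 + (Z3 || Z2) = 0.1468 + j9.106 Ω = 9.107∠89.1° Ω.
Step 5 — Source phasor: V = 136∠-90.0° V = 0 - j136 V.
Step 6 — Ohm's law: I = V / Z_total = (0 - j136) / (0.1468 + j9.106) = -14.93 - j0.2408 A.
Step 7 — Convert to polar: |I| = 14.93 A, ∠I = -179.1°.

I = 14.93∠-179.1° A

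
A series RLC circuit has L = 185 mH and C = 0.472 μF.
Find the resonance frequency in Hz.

Step 1 — Resonance condition Im(Z)=0 gives ω₀ = 1/√(LC).
Step 2 — ω₀ = 1/√(0.185·4.72e-07) = 3384 rad/s.
Step 3 — f₀ = ω₀/(2π) = 538.6 Hz.

f₀ = 538.6 Hz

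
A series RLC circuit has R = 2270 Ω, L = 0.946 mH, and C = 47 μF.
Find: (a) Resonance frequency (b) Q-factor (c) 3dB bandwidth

Step 1 — Resonance condition Im(Z)=0 gives ω₀ = 1/√(LC).
Step 2 — ω₀ = 1/√(0.000946·4.7e-05) = 4742 rad/s.
Step 3 — f₀ = ω₀/(2π) = 754.8 Hz.
Step 4 — Series Q: Q = ω₀L/R = 4742·0.000946/2270 = 0.001976.
Step 5 — 3dB bandwidth: Δω = ω₀/Q = 2.4e+06 rad/s; BW = Δω/(2π) = 3.819e+05 Hz.

(a) f₀ = 754.8 Hz  (b) Q = 0.001976  (c) BW = 3.819e+05 Hz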